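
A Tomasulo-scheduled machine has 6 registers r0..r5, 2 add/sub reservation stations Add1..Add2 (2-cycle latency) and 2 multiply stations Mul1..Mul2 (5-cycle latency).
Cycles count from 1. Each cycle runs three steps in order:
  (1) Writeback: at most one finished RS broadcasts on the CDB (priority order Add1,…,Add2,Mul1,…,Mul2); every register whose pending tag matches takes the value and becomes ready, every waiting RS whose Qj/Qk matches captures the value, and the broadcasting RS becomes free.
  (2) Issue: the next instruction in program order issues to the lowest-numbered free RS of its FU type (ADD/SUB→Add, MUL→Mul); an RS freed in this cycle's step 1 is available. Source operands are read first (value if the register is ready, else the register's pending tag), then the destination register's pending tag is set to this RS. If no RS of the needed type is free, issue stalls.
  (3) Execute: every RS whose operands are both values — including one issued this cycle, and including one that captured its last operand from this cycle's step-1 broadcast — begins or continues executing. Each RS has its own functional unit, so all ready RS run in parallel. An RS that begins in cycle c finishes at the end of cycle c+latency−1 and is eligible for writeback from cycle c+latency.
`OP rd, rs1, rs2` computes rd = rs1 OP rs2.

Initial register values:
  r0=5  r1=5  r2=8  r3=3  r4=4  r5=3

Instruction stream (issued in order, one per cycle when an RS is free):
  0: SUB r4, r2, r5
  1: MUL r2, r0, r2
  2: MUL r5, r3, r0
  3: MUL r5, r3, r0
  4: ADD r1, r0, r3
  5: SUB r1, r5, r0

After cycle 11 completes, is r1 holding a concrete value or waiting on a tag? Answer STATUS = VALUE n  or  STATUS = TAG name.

c1: issue SUB r4<-Add1 | r0:5,r1:5,r2:8,r3:3,r4:Add1,r5:3
c2: issue MUL r2<-Mul1 | r0:5,r1:5,r2:Mul1,r3:3,r4:Add1,r5:3
c3: CDB Add1=5; issue MUL r5<-Mul2 | r0:5,r1:5,r2:Mul1,r3:3,r4:5,r5:Mul2
c4: stall | r0:5,r1:5,r2:Mul1,r3:3,r4:5,r5:Mul2
c5: stall | r0:5,r1:5,r2:Mul1,r3:3,r4:5,r5:Mul2
c6: stall | r0:5,r1:5,r2:Mul1,r3:3,r4:5,r5:Mul2
c7: CDB Mul1=40; issue MUL r5<-Mul1 | r0:5,r1:5,r2:40,r3:3,r4:5,r5:Mul1
c8: CDB Mul2=15; issue ADD r1<-Add1 | r0:5,r1:Add1,r2:40,r3:3,r4:5,r5:Mul1
c9: issue SUB r1<-Add2 | r0:5,r1:Add2,r2:40,r3:3,r4:5,r5:Mul1
c10: CDB Add1=8 | r0:5,r1:Add2,r2:40,r3:3,r4:5,r5:Mul1
c11: - | r0:5,r1:Add2,r2:40,r3:3,r4:5,r5:Mul1

STATUS = TAG Add2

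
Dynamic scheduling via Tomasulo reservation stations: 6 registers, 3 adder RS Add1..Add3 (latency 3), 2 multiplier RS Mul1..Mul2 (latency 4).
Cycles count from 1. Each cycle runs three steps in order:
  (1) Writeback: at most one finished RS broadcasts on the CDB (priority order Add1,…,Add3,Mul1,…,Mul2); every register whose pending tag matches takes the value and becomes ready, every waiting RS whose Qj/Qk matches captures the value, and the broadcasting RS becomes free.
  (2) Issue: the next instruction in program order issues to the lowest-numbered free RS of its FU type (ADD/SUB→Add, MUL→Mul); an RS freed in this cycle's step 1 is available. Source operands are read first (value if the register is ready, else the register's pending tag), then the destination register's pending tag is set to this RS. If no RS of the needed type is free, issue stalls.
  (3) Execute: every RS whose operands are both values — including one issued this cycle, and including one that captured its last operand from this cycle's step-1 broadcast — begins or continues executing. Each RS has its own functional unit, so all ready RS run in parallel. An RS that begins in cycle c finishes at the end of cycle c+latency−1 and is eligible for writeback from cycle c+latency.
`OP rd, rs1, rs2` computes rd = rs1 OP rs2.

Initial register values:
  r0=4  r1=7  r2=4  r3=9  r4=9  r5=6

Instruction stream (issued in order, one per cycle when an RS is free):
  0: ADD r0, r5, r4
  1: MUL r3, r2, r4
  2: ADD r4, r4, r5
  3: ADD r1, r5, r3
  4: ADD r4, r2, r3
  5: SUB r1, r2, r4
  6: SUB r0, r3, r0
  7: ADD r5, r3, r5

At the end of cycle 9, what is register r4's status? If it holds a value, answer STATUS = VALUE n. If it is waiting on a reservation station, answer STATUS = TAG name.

cycle 1: issue ADD r0<-Add1 // r0:Add1,r1:7,r2:4,r3:9,r4:9,r5:6
cycle 2: issue MUL r3<-Mul1 // r0:Add1,r1:7,r2:4,r3:Mul1,r4:9,r5:6
cycle 3: issue ADD r4<-Add2 // r0:Add1,r1:7,r2:4,r3:Mul1,r4:Add2,r5:6
cycle 4: CDB Add1=15; issue ADD r1<-Add1 // r0:15,r1:Add1,r2:4,r3:Mul1,r4:Add2,r5:6
cycle 5: issue ADD r4<-Add3 // r0:15,r1:Add1,r2:4,r3:Mul1,r4:Add3,r5:6
cycle 6: CDB Add2=15; issue SUB r1<-Add2 // r0:15,r1:Add2,r2:4,r3:Mul1,r4:Add3,r5:6
cycle 7: CDB Mul1=36; stall // r0:15,r1:Add2,r2:4,r3:36,r4:Add3,r5:6
cycle 8: stall // r0:15,r1:Add2,r2:4,r3:36,r4:Add3,r5:6
cycle 9: stall // r0:15,r1:Add2,r2:4,r3:36,r4:Add3,r5:6

STATUS = TAG Add3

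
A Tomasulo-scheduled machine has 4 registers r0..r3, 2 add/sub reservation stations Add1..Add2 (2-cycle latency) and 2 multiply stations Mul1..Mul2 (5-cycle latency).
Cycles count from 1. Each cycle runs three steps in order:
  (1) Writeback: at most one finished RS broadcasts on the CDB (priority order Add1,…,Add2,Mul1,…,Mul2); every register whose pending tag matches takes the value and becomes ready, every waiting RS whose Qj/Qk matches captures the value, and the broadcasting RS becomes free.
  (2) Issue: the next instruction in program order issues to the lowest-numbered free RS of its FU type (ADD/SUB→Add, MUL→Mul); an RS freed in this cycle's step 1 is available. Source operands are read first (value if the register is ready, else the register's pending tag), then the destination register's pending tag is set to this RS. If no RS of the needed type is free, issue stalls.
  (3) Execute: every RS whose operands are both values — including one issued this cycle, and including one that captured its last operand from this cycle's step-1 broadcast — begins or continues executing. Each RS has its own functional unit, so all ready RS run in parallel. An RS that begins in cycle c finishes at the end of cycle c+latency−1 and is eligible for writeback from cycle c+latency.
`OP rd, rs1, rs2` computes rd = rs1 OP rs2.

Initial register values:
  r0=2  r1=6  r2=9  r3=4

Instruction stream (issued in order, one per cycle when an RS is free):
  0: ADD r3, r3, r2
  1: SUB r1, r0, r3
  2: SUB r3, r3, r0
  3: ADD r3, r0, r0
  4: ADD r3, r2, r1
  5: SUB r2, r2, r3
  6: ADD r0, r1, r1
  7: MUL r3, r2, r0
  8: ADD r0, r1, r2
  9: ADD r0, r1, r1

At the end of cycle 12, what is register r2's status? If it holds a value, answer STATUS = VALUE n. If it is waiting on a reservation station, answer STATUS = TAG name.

STATUS = VALUE 11

c1: issue ADD r3<-Add1 | r0:2,r1:6,r2:9,r3:Add1
c2: issue SUB r1<-Add2 | r0:2,r1:Add2,r2:9,r3:Add1
c3: CDB Add1=13; issue SUB r3<-Add1 | r0:2,r1:Add2,r2:9,r3:Add1
c4: stall | r0:2,r1:Add2,r2:9,r3:Add1
c5: CDB Add1=11; issue ADD r3<-Add1 | r0:2,r1:Add2,r2:9,r3:Add1
c6: CDB Add2=-11; issue ADD r3<-Add2 | r0:2,r1:-11,r2:9,r3:Add2
c7: CDB Add1=4; issue SUB r2<-Add1 | r0:2,r1:-11,r2:Add1,r3:Add2
c8: CDB Add2=-2; issue ADD r0<-Add2 | r0:Add2,r1:-11,r2:Add1,r3:-2
c9: issue MUL r3<-Mul1 | r0:Add2,r1:-11,r2:Add1,r3:Mul1
c10: CDB Add1=11; issue ADD r0<-Add1 | r0:Add1,r1:-11,r2:11,r3:Mul1
c11: CDB Add2=-22; issue ADD r0<-Add2 | r0:Add2,r1:-11,r2:11,r3:Mul1
c12: CDB Add1=0 | r0:Add2,r1:-11,r2:11,r3:Mul1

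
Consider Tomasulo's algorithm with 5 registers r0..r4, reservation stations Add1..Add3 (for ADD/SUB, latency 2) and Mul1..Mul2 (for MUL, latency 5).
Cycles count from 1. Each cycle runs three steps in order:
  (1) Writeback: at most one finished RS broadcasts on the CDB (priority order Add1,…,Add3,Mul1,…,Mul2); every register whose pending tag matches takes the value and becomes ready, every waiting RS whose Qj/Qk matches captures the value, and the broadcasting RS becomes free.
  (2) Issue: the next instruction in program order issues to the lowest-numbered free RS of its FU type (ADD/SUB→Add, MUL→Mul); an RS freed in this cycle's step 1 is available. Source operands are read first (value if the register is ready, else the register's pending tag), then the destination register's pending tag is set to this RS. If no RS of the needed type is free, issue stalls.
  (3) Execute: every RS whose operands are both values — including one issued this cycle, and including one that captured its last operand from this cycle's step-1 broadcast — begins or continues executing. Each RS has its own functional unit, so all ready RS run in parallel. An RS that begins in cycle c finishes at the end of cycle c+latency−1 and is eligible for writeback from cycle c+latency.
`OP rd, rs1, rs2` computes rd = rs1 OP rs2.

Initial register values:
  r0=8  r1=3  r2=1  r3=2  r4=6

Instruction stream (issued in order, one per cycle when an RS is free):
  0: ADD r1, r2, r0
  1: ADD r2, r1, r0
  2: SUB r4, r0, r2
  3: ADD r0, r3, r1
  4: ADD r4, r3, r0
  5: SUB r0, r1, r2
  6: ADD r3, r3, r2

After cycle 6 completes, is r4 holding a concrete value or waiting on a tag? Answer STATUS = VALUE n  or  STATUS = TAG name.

cycle 1: issue ADD r1<-Add1 // r0:8,r1:Add1,r2:1,r3:2,r4:6
cycle 2: issue ADD r2<-Add2 // r0:8,r1:Add1,r2:Add2,r3:2,r4:6
cycle 3: CDB Add1=9; issue SUB r4<-Add1 // r0:8,r1:9,r2:Add2,r3:2,r4:Add1
cycle 4: issue ADD r0<-Add3 // r0:Add3,r1:9,r2:Add2,r3:2,r4:Add1
cycle 5: CDB Add2=17; issue ADD r4<-Add2 // r0:Add3,r1:9,r2:17,r3:2,r4:Add2
cycle 6: CDB Add3=11; issue SUB r0<-Add3 // r0:Add3,r1:9,r2:17,r3:2,r4:Add2

STATUS = TAG Add2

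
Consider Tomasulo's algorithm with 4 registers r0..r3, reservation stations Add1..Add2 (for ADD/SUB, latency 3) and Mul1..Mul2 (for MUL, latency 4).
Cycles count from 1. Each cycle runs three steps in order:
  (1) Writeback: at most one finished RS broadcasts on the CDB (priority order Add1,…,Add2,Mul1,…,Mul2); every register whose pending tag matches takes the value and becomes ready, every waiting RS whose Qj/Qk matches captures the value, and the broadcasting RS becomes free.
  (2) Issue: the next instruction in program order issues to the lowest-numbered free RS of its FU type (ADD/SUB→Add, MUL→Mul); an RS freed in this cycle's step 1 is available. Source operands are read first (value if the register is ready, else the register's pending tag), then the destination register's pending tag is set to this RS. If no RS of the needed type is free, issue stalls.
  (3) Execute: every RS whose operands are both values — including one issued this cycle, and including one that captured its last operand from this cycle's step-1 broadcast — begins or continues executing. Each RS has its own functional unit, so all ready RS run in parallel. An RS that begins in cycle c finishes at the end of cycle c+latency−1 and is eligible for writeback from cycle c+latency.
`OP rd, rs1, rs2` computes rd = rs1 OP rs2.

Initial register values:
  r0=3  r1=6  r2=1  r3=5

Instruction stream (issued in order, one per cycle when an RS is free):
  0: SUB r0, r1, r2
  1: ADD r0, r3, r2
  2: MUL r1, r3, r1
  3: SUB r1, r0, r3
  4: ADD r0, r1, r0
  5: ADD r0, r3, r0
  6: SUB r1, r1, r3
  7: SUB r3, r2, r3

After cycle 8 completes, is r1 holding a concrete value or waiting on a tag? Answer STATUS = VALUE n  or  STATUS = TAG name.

STATUS = VALUE 1

cycle 1: issue SUB r0<-Add1 // r0:Add1,r1:6,r2:1,r3:5
cycle 2: issue ADD r0<-Add2 // r0:Add2,r1:6,r2:1,r3:5
cycle 3: issue MUL r1<-Mul1 // r0:Add2,r1:Mul1,r2:1,r3:5
cycle 4: CDB Add1=5; issue SUB r1<-Add1 // r0:Add2,r1:Add1,r2:1,r3:5
cycle 5: CDB Add2=6; issue ADD r0<-Add2 // r0:Add2,r1:Add1,r2:1,r3:5
cycle 6: stall // r0:Add2,r1:Add1,r2:1,r3:5
cycle 7: CDB Mul1=30; stall // r0:Add2,r1:Add1,r2:1,r3:5
cycle 8: CDB Add1=1; issue ADD r0<-Add1 // r0:Add1,r1:1,r2:1,r3:5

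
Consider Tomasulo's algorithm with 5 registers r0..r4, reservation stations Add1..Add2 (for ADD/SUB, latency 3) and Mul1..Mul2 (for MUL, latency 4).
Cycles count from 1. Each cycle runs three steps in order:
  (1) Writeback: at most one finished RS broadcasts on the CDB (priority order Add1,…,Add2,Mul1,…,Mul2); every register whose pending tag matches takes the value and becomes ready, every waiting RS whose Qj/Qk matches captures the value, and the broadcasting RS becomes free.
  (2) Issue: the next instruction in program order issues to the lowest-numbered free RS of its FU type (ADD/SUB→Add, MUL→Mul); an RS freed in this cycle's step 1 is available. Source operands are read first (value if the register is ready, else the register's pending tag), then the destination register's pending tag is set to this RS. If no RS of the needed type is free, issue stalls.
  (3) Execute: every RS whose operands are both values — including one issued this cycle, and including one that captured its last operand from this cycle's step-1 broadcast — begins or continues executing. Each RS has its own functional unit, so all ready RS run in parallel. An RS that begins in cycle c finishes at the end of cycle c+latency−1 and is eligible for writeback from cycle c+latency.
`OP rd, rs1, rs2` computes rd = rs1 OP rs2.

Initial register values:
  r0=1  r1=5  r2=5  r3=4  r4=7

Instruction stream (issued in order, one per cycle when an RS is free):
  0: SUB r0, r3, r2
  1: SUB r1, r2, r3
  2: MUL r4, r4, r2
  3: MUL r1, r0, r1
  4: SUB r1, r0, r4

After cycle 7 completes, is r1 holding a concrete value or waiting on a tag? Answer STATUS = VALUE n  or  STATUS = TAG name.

STATUS = TAG Add1

cycle 1: issue SUB r0<-Add1 // r0:Add1,r1:5,r2:5,r3:4,r4:7
cycle 2: issue SUB r1<-Add2 // r0:Add1,r1:Add2,r2:5,r3:4,r4:7
cycle 3: issue MUL r4<-Mul1 // r0:Add1,r1:Add2,r2:5,r3:4,r4:Mul1
cycle 4: CDB Add1=-1; issue MUL r1<-Mul2 // r0:-1,r1:Mul2,r2:5,r3:4,r4:Mul1
cycle 5: CDB Add2=1; issue SUB r1<-Add1 // r0:-1,r1:Add1,r2:5,r3:4,r4:Mul1
cycle 6: - // r0:-1,r1:Add1,r2:5,r3:4,r4:Mul1
cycle 7: CDB Mul1=35 // r0:-1,r1:Add1,r2:5,r3:4,r4:35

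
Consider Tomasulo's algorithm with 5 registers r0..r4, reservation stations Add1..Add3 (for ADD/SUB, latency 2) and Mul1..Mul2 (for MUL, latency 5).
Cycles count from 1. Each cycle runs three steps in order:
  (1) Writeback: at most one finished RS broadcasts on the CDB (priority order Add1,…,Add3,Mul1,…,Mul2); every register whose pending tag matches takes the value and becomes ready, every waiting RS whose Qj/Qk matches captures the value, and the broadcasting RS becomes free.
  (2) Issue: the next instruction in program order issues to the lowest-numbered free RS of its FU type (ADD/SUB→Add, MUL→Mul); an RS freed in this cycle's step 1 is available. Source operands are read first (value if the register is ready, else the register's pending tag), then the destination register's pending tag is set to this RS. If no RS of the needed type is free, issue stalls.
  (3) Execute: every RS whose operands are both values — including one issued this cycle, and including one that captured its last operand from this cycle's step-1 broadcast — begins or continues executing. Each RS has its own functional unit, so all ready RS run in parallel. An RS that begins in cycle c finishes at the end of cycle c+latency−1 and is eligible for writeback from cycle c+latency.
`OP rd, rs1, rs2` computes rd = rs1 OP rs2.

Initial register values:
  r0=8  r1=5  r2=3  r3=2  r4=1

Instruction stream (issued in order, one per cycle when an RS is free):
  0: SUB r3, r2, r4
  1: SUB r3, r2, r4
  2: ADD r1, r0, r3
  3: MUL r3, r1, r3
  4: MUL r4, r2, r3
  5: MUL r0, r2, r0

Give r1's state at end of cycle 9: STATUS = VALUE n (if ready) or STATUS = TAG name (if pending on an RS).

c1: issue SUB r3<-Add1 | r0:8,r1:5,r2:3,r3:Add1,r4:1
c2: issue SUB r3<-Add2 | r0:8,r1:5,r2:3,r3:Add2,r4:1
c3: CDB Add1=2; issue ADD r1<-Add1 | r0:8,r1:Add1,r2:3,r3:Add2,r4:1
c4: CDB Add2=2; issue MUL r3<-Mul1 | r0:8,r1:Add1,r2:3,r3:Mul1,r4:1
c5: issue MUL r4<-Mul2 | r0:8,r1:Add1,r2:3,r3:Mul1,r4:Mul2
c6: CDB Add1=10; stall | r0:8,r1:10,r2:3,r3:Mul1,r4:Mul2
c7: stall | r0:8,r1:10,r2:3,r3:Mul1,r4:Mul2
c8: stall | r0:8,r1:10,r2:3,r3:Mul1,r4:Mul2
c9: stall | r0:8,r1:10,r2:3,r3:Mul1,r4:Mul2

STATUS = VALUE 10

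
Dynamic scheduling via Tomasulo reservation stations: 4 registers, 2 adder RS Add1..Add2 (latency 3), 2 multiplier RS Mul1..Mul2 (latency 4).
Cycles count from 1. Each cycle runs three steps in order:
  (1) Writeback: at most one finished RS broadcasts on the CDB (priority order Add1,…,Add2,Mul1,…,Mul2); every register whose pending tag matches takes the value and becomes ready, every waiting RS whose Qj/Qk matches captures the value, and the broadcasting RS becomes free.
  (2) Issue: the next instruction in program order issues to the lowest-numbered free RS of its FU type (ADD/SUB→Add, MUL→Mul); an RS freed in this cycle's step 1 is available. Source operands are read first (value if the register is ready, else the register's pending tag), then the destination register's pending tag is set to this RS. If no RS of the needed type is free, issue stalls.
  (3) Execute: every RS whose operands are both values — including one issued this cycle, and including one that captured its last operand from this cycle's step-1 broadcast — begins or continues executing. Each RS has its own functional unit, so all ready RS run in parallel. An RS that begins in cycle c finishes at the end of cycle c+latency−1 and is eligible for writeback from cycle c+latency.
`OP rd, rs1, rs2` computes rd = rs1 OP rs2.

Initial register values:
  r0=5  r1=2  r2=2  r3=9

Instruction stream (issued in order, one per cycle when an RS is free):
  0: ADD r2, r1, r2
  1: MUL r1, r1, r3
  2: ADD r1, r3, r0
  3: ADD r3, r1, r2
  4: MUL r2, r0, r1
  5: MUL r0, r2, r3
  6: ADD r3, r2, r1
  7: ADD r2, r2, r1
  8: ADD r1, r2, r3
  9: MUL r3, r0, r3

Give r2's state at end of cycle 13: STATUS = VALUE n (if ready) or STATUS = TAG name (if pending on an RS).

STATUS = VALUE 84

c1: issue ADD r2<-Add1 | r0:5,r1:2,r2:Add1,r3:9
c2: issue MUL r1<-Mul1 | r0:5,r1:Mul1,r2:Add1,r3:9
c3: issue ADD r1<-Add2 | r0:5,r1:Add2,r2:Add1,r3:9
c4: CDB Add1=4; issue ADD r3<-Add1 | r0:5,r1:Add2,r2:4,r3:Add1
c5: issue MUL r2<-Mul2 | r0:5,r1:Add2,r2:Mul2,r3:Add1
c6: CDB Add2=14; stall | r0:5,r1:14,r2:Mul2,r3:Add1
c7: CDB Mul1=18; issue MUL r0<-Mul1 | r0:Mul1,r1:14,r2:Mul2,r3:Add1
c8: issue ADD r3<-Add2 | r0:Mul1,r1:14,r2:Mul2,r3:Add2
c9: CDB Add1=18; issue ADD r2<-Add1 | r0:Mul1,r1:14,r2:Add1,r3:Add2
c10: CDB Mul2=70; stall | r0:Mul1,r1:14,r2:Add1,r3:Add2
c11: stall | r0:Mul1,r1:14,r2:Add1,r3:Add2
c12: stall | r0:Mul1,r1:14,r2:Add1,r3:Add2
c13: CDB Add1=84; issue ADD r1<-Add1 | r0:Mul1,r1:Add1,r2:84,r3:Add2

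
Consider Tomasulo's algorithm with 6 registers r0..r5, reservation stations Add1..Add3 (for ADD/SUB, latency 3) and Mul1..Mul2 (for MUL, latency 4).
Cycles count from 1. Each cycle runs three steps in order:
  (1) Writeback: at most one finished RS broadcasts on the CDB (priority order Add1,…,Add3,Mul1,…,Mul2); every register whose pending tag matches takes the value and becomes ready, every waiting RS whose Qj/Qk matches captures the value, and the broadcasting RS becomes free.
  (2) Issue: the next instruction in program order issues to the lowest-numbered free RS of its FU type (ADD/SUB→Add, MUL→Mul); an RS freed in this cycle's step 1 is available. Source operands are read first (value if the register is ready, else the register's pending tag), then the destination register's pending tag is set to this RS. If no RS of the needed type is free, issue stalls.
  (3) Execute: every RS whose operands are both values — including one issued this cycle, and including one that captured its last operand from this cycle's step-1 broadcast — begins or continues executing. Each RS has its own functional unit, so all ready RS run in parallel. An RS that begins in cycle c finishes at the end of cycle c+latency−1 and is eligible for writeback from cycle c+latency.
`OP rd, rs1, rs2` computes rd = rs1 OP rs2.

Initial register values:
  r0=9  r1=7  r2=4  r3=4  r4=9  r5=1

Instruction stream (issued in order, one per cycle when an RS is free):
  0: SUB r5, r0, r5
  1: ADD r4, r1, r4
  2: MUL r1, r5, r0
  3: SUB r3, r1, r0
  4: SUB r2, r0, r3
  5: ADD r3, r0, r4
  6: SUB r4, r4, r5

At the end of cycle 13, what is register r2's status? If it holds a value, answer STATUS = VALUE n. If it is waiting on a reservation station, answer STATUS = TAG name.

STATUS = TAG Add2

  c1: issue SUB r5<-Add1  regs: r0:9,r1:7,r2:4,r3:4,r4:9,r5:Add1
  c2: issue ADD r4<-Add2  regs: r0:9,r1:7,r2:4,r3:4,r4:Add2,r5:Add1
  c3: issue MUL r1<-Mul1  regs: r0:9,r1:Mul1,r2:4,r3:4,r4:Add2,r5:Add1
  c4: CDB Add1=8; issue SUB r3<-Add1  regs: r0:9,r1:Mul1,r2:4,r3:Add1,r4:Add2,r5:8
  c5: CDB Add2=16; issue SUB r2<-Add2  regs: r0:9,r1:Mul1,r2:Add2,r3:Add1,r4:16,r5:8
  c6: issue ADD r3<-Add3  regs: r0:9,r1:Mul1,r2:Add2,r3:Add3,r4:16,r5:8
  c7: stall  regs: r0:9,r1:Mul1,r2:Add2,r3:Add3,r4:16,r5:8
  c8: CDB Mul1=72; stall  regs: r0:9,r1:72,r2:Add2,r3:Add3,r4:16,r5:8
  c9: CDB Add3=25; issue SUB r4<-Add3  regs: r0:9,r1:72,r2:Add2,r3:25,r4:Add3,r5:8
  c10: -  regs: r0:9,r1:72,r2:Add2,r3:25,r4:Add3,r5:8
  c11: CDB Add1=63  regs: r0:9,r1:72,r2:Add2,r3:25,r4:Add3,r5:8
  c12: CDB Add3=8  regs: r0:9,r1:72,r2:Add2,r3:25,r4:8,r5:8
  c13: -  regs: r0:9,r1:72,r2:Add2,r3:25,r4:8,r5:8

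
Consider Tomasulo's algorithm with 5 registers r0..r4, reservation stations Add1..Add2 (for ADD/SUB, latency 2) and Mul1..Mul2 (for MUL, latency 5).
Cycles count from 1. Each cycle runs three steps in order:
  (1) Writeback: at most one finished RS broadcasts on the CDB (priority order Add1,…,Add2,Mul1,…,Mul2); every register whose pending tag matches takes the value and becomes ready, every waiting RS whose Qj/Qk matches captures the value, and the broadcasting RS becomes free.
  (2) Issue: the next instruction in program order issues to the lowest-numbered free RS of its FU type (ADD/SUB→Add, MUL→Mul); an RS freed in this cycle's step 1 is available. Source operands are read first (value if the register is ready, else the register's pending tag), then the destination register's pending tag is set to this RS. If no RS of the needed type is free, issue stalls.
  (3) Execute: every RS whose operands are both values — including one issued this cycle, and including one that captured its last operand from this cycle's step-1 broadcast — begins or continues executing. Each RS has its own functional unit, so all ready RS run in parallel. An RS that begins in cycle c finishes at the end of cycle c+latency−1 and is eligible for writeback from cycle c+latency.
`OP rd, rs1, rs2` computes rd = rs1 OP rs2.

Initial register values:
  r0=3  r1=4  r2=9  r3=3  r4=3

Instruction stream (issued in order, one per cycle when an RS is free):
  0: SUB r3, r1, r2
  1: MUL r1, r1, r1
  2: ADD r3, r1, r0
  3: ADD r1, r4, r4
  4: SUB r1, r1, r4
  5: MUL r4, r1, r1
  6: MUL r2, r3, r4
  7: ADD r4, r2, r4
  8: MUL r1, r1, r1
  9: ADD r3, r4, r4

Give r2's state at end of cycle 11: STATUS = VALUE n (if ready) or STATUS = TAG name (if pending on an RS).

STATUS = TAG Mul2

c1: issue SUB r3<-Add1 | r0:3,r1:4,r2:9,r3:Add1,r4:3
c2: issue MUL r1<-Mul1 | r0:3,r1:Mul1,r2:9,r3:Add1,r4:3
c3: CDB Add1=-5; issue ADD r3<-Add1 | r0:3,r1:Mul1,r2:9,r3:Add1,r4:3
c4: issue ADD r1<-Add2 | r0:3,r1:Add2,r2:9,r3:Add1,r4:3
c5: stall | r0:3,r1:Add2,r2:9,r3:Add1,r4:3
c6: CDB Add2=6; issue SUB r1<-Add2 | r0:3,r1:Add2,r2:9,r3:Add1,r4:3
c7: CDB Mul1=16; issue MUL r4<-Mul1 | r0:3,r1:Add2,r2:9,r3:Add1,r4:Mul1
c8: CDB Add2=3; issue MUL r2<-Mul2 | r0:3,r1:3,r2:Mul2,r3:Add1,r4:Mul1
c9: CDB Add1=19; issue ADD r4<-Add1 | r0:3,r1:3,r2:Mul2,r3:19,r4:Add1
c10: stall | r0:3,r1:3,r2:Mul2,r3:19,r4:Add1
c11: stall | r0:3,r1:3,r2:Mul2,r3:19,r4:Add1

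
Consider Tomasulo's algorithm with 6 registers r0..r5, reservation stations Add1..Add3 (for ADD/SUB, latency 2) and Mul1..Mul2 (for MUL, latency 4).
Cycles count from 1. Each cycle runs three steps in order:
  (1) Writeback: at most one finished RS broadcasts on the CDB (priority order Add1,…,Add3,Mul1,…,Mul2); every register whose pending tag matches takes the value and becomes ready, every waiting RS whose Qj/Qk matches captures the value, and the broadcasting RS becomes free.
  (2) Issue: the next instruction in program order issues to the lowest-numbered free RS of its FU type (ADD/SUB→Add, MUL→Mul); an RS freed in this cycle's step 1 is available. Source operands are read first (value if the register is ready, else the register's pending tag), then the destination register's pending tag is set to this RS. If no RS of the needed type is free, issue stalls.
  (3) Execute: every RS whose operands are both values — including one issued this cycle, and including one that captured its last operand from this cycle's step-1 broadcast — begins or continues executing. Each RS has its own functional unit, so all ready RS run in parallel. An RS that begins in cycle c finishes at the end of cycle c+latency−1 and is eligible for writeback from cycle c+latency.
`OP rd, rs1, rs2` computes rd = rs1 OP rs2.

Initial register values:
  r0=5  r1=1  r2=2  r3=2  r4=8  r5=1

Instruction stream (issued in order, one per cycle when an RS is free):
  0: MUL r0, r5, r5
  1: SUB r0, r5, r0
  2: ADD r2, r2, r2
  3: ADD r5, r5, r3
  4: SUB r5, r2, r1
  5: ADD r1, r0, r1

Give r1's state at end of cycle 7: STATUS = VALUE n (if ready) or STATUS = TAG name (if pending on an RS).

STATUS = TAG Add3

cycle 1: issue MUL r0<-Mul1 // r0:Mul1,r1:1,r2:2,r3:2,r4:8,r5:1
cycle 2: issue SUB r0<-Add1 // r0:Add1,r1:1,r2:2,r3:2,r4:8,r5:1
cycle 3: issue ADD r2<-Add2 // r0:Add1,r1:1,r2:Add2,r3:2,r4:8,r5:1
cycle 4: issue ADD r5<-Add3 // r0:Add1,r1:1,r2:Add2,r3:2,r4:8,r5:Add3
cycle 5: CDB Add2=4; issue SUB r5<-Add2 // r0:Add1,r1:1,r2:4,r3:2,r4:8,r5:Add2
cycle 6: CDB Add3=3; issue ADD r1<-Add3 // r0:Add1,r1:Add3,r2:4,r3:2,r4:8,r5:Add2
cycle 7: CDB Add2=3 // r0:Add1,r1:Add3,r2:4,r3:2,r4:8,r5:3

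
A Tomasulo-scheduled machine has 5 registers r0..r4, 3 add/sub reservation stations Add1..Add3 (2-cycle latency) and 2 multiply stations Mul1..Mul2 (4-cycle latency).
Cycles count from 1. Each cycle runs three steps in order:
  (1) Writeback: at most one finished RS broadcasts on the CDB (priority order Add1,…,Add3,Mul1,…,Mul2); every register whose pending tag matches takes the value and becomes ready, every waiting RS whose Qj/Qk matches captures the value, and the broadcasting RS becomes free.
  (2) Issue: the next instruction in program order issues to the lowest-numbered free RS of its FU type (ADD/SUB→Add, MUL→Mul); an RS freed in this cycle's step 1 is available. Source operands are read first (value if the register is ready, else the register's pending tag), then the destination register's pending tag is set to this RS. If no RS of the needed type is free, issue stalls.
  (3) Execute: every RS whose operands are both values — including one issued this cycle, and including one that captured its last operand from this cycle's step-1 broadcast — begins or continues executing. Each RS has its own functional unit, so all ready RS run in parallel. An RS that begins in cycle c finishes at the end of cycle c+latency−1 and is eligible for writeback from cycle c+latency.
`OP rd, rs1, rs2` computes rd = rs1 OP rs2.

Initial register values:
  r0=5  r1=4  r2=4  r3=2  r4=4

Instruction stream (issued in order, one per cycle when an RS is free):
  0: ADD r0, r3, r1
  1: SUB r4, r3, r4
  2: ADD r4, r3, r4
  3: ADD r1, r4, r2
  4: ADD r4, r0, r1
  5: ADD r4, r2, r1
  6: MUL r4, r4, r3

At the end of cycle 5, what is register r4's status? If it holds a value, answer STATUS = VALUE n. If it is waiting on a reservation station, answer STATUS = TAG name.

STATUS = TAG Add3

c1: issue ADD r0<-Add1 | r0:Add1,r1:4,r2:4,r3:2,r4:4
c2: issue SUB r4<-Add2 | r0:Add1,r1:4,r2:4,r3:2,r4:Add2
c3: CDB Add1=6; issue ADD r4<-Add1 | r0:6,r1:4,r2:4,r3:2,r4:Add1
c4: CDB Add2=-2; issue ADD r1<-Add2 | r0:6,r1:Add2,r2:4,r3:2,r4:Add1
c5: issue ADD r4<-Add3 | r0:6,r1:Add2,r2:4,r3:2,r4:Add3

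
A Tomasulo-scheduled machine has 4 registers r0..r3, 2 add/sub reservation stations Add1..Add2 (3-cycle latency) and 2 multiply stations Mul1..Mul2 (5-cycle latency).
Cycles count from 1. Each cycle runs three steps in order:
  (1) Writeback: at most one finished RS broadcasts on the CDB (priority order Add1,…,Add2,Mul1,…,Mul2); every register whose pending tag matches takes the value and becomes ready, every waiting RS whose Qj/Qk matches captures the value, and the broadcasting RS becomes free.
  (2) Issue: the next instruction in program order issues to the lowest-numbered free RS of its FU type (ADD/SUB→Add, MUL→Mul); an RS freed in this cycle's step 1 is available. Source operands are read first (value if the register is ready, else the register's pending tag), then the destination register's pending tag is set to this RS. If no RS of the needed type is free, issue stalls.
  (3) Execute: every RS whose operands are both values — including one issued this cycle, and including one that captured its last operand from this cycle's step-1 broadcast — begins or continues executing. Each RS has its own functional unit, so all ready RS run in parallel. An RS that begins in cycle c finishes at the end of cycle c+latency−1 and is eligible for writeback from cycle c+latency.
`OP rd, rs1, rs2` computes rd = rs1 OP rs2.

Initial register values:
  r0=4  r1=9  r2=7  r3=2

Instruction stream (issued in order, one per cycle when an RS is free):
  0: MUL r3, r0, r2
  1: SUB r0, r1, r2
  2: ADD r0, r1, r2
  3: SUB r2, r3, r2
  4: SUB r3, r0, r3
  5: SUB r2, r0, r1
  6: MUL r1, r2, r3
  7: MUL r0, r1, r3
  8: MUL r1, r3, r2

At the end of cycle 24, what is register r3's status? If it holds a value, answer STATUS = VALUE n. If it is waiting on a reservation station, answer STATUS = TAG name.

STATUS = VALUE -12

c1: issue MUL r3<-Mul1 | r0:4,r1:9,r2:7,r3:Mul1
c2: issue SUB r0<-Add1 | r0:Add1,r1:9,r2:7,r3:Mul1
c3: issue ADD r0<-Add2 | r0:Add2,r1:9,r2:7,r3:Mul1
c4: stall | r0:Add2,r1:9,r2:7,r3:Mul1
c5: CDB Add1=2; issue SUB r2<-Add1 | r0:Add2,r1:9,r2:Add1,r3:Mul1
c6: CDB Add2=16; issue SUB r3<-Add2 | r0:16,r1:9,r2:Add1,r3:Add2
c7: CDB Mul1=28; stall | r0:16,r1:9,r2:Add1,r3:Add2
c8: stall | r0:16,r1:9,r2:Add1,r3:Add2
c9: stall | r0:16,r1:9,r2:Add1,r3:Add2
c10: CDB Add1=21; issue SUB r2<-Add1 | r0:16,r1:9,r2:Add1,r3:Add2
c11: CDB Add2=-12; issue MUL r1<-Mul1 | r0:16,r1:Mul1,r2:Add1,r3:-12
c12: issue MUL r0<-Mul2 | r0:Mul2,r1:Mul1,r2:Add1,r3:-12
c13: CDB Add1=7; stall | r0:Mul2,r1:Mul1,r2:7,r3:-12
c14: stall | r0:Mul2,r1:Mul1,r2:7,r3:-12
c15: stall | r0:Mul2,r1:Mul1,r2:7,r3:-12
c16: stall | r0:Mul2,r1:Mul1,r2:7,r3:-12
c17: stall | r0:Mul2,r1:Mul1,r2:7,r3:-12
c18: CDB Mul1=-84; issue MUL r1<-Mul1 | r0:Mul2,r1:Mul1,r2:7,r3:-12
c19: - | r0:Mul2,r1:Mul1,r2:7,r3:-12
c20: - | r0:Mul2,r1:Mul1,r2:7,r3:-12
c21: - | r0:Mul2,r1:Mul1,r2:7,r3:-12
c22: - | r0:Mul2,r1:Mul1,r2:7,r3:-12
c23: CDB Mul1=-84 | r0:Mul2,r1:-84,r2:7,r3:-12
c24: CDB Mul2=1008 | r0:1008,r1:-84,r2:7,r3:-12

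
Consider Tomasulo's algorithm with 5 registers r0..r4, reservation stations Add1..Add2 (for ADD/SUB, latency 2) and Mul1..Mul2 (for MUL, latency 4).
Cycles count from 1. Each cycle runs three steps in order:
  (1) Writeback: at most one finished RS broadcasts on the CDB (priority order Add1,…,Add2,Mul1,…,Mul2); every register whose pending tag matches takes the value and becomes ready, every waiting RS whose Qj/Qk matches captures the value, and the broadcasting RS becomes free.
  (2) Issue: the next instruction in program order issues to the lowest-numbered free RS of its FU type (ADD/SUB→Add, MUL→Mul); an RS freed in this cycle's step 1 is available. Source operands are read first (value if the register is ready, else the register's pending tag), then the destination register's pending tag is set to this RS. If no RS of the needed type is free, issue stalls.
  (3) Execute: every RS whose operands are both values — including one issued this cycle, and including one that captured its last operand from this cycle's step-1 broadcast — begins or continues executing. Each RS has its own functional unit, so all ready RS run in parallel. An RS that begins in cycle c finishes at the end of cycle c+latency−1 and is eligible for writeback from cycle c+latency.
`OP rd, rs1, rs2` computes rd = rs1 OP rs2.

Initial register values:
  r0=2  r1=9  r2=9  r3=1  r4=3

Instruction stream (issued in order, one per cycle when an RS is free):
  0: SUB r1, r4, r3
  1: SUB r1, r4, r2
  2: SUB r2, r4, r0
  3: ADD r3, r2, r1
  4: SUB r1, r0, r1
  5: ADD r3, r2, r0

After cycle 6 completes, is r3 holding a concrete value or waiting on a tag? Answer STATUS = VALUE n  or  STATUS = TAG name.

STATUS = TAG Add2

cycle 1: issue SUB r1<-Add1 // r0:2,r1:Add1,r2:9,r3:1,r4:3
cycle 2: issue SUB r1<-Add2 // r0:2,r1:Add2,r2:9,r3:1,r4:3
cycle 3: CDB Add1=2; issue SUB r2<-Add1 // r0:2,r1:Add2,r2:Add1,r3:1,r4:3
cycle 4: CDB Add2=-6; issue ADD r3<-Add2 // r0:2,r1:-6,r2:Add1,r3:Add2,r4:3
cycle 5: CDB Add1=1; issue SUB r1<-Add1 // r0:2,r1:Add1,r2:1,r3:Add2,r4:3
cycle 6: stall // r0:2,r1:Add1,r2:1,r3:Add2,r4:3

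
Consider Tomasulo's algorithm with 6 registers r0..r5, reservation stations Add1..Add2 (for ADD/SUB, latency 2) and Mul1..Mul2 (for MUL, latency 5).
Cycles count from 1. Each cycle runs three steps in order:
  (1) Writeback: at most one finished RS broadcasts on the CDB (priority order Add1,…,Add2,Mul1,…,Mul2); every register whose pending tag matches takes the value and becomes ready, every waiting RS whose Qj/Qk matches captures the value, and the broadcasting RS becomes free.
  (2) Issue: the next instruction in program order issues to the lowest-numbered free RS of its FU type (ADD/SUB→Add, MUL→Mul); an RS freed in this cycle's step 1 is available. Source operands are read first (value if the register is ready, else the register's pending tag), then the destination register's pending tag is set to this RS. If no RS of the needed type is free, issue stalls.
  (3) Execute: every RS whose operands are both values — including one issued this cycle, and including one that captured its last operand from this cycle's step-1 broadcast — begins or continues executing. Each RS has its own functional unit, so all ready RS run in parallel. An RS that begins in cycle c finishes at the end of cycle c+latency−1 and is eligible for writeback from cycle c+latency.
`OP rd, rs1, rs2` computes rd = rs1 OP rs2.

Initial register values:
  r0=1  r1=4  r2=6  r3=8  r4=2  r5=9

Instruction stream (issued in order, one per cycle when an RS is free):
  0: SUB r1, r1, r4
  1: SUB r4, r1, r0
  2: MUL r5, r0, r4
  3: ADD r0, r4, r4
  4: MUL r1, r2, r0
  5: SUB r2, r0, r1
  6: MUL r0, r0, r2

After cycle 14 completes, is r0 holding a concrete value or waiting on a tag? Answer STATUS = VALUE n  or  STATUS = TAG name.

cycle 1: issue SUB r1<-Add1 // r0:1,r1:Add1,r2:6,r3:8,r4:2,r5:9
cycle 2: issue SUB r4<-Add2 // r0:1,r1:Add1,r2:6,r3:8,r4:Add2,r5:9
cycle 3: CDB Add1=2; issue MUL r5<-Mul1 // r0:1,r1:2,r2:6,r3:8,r4:Add2,r5:Mul1
cycle 4: issue ADD r0<-Add1 // r0:Add1,r1:2,r2:6,r3:8,r4:Add2,r5:Mul1
cycle 5: CDB Add2=1; issue MUL r1<-Mul2 // r0:Add1,r1:Mul2,r2:6,r3:8,r4:1,r5:Mul1
cycle 6: issue SUB r2<-Add2 // r0:Add1,r1:Mul2,r2:Add2,r3:8,r4:1,r5:Mul1
cycle 7: CDB Add1=2; stall // r0:2,r1:Mul2,r2:Add2,r3:8,r4:1,r5:Mul1
cycle 8: stall // r0:2,r1:Mul2,r2:Add2,r3:8,r4:1,r5:Mul1
cycle 9: stall // r0:2,r1:Mul2,r2:Add2,r3:8,r4:1,r5:Mul1
cycle 10: CDB Mul1=1; issue MUL r0<-Mul1 // r0:Mul1,r1:Mul2,r2:Add2,r3:8,r4:1,r5:1
cycle 11: - // r0:Mul1,r1:Mul2,r2:Add2,r3:8,r4:1,r5:1
cycle 12: CDB Mul2=12 // r0:Mul1,r1:12,r2:Add2,r3:8,r4:1,r5:1
cycle 13: - // r0:Mul1,r1:12,r2:Add2,r3:8,r4:1,r5:1
cycle 14: CDB Add2=-10 // r0:Mul1,r1:12,r2:-10,r3:8,r4:1,r5:1

STATUS = TAG Mul1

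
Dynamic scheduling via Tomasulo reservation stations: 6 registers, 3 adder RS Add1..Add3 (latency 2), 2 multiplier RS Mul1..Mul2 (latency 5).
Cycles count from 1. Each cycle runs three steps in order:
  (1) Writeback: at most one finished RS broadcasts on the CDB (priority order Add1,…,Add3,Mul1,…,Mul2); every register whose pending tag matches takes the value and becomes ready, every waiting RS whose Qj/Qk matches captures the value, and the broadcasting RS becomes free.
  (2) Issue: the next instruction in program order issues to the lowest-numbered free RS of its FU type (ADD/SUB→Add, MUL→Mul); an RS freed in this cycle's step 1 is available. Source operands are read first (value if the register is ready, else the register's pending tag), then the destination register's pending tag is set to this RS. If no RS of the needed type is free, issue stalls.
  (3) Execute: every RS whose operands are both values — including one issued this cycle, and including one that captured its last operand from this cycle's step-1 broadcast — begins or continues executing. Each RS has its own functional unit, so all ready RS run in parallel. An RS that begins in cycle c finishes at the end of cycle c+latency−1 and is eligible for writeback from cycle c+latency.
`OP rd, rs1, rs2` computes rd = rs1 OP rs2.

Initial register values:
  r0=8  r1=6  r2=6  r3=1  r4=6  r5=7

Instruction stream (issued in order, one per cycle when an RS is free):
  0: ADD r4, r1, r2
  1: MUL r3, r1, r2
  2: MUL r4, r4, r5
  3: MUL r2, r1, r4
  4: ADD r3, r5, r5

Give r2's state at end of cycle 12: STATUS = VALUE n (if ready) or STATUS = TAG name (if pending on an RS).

  c1: issue ADD r4<-Add1  regs: r0:8,r1:6,r2:6,r3:1,r4:Add1,r5:7
  c2: issue MUL r3<-Mul1  regs: r0:8,r1:6,r2:6,r3:Mul1,r4:Add1,r5:7
  c3: CDB Add1=12; issue MUL r4<-Mul2  regs: r0:8,r1:6,r2:6,r3:Mul1,r4:Mul2,r5:7
  c4: stall  regs: r0:8,r1:6,r2:6,r3:Mul1,r4:Mul2,r5:7
  c5: stall  regs: r0:8,r1:6,r2:6,r3:Mul1,r4:Mul2,r5:7
  c6: stall  regs: r0:8,r1:6,r2:6,r3:Mul1,r4:Mul2,r5:7
  c7: CDB Mul1=36; issue MUL r2<-Mul1  regs: r0:8,r1:6,r2:Mul1,r3:36,r4:Mul2,r5:7
  c8: CDB Mul2=84; issue ADD r3<-Add1  regs: r0:8,r1:6,r2:Mul1,r3:Add1,r4:84,r5:7
  c9: -  regs: r0:8,r1:6,r2:Mul1,r3:Add1,r4:84,r5:7
  c10: CDB Add1=14  regs: r0:8,r1:6,r2:Mul1,r3:14,r4:84,r5:7
  c11: -  regs: r0:8,r1:6,r2:Mul1,r3:14,r4:84,r5:7
  c12: -  regs: r0:8,r1:6,r2:Mul1,r3:14,r4:84,r5:7

STATUS = TAG Mul1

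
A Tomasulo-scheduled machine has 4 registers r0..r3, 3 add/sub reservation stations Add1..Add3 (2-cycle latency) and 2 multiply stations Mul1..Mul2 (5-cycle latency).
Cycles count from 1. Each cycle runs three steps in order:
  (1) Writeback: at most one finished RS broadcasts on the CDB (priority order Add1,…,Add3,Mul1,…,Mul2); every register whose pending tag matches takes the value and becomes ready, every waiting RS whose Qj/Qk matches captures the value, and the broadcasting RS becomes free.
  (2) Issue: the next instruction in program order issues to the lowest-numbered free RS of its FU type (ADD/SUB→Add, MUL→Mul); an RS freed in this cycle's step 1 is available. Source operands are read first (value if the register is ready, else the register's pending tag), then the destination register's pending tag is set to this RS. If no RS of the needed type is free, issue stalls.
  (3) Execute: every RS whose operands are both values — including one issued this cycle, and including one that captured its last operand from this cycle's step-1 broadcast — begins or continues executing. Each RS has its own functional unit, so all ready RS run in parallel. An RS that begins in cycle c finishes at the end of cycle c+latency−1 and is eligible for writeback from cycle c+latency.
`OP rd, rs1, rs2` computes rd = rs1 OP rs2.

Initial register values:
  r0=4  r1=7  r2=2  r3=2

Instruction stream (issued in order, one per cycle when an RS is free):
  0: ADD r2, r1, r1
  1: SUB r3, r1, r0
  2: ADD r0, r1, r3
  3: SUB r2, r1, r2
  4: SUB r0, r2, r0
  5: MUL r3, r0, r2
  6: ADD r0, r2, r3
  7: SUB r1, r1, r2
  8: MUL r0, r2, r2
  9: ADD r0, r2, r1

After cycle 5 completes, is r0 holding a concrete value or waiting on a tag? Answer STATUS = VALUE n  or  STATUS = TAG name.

cycle 1: issue ADD r2<-Add1 // r0:4,r1:7,r2:Add1,r3:2
cycle 2: issue SUB r3<-Add2 // r0:4,r1:7,r2:Add1,r3:Add2
cycle 3: CDB Add1=14; issue ADD r0<-Add1 // r0:Add1,r1:7,r2:14,r3:Add2
cycle 4: CDB Add2=3; issue SUB r2<-Add2 // r0:Add1,r1:7,r2:Add2,r3:3
cycle 5: issue SUB r0<-Add3 // r0:Add3,r1:7,r2:Add2,r3:3

STATUS = TAG Add3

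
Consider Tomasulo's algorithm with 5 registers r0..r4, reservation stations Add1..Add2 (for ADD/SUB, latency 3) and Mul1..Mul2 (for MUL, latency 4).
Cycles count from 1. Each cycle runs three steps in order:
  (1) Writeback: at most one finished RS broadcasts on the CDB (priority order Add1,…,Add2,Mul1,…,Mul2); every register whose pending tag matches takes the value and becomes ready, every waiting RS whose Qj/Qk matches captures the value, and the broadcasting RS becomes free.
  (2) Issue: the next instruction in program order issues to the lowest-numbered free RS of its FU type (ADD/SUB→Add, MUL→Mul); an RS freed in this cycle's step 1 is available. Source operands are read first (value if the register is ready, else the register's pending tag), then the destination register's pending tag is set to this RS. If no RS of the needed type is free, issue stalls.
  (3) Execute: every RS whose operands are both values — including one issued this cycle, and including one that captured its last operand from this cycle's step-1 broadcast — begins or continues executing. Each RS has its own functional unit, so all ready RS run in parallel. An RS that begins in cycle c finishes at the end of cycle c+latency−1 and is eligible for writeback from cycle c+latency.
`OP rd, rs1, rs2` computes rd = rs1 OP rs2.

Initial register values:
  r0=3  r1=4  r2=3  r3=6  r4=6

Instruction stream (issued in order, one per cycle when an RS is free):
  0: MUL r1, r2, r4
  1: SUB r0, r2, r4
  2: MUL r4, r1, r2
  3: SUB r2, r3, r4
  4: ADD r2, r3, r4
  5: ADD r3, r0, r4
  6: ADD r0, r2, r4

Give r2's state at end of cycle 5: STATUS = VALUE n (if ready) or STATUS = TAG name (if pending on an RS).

STATUS = TAG Add1

  c1: issue MUL r1<-Mul1  regs: r0:3,r1:Mul1,r2:3,r3:6,r4:6
  c2: issue SUB r0<-Add1  regs: r0:Add1,r1:Mul1,r2:3,r3:6,r4:6
  c3: issue MUL r4<-Mul2  regs: r0:Add1,r1:Mul1,r2:3,r3:6,r4:Mul2
  c4: issue SUB r2<-Add2  regs: r0:Add1,r1:Mul1,r2:Add2,r3:6,r4:Mul2
  c5: CDB Add1=-3; issue ADD r2<-Add1  regs: r0:-3,r1:Mul1,r2:Add1,r3:6,r4:Mul2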